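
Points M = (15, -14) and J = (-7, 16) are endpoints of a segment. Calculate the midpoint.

M = ((x₁ + x₂)/2, (y₁ + y₂)/2)
= ((15 + -7)/2, (-14 + 16)/2)
= (8/2, 2/2) = (4, 1)

(4, 1)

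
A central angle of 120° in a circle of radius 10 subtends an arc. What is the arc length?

The full circumference is 2πr = 2π(10) = 20*pi.
The arc spans 120° out of 360°, which is a fraction of 1/3.
Arc length = 20*pi × 1/3 = 20*pi/3.

20*pi/3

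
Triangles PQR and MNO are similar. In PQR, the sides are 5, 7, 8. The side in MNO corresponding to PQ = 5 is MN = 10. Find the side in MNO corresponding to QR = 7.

k = 10/5 = 2. NO = 2 * 7 = 14.

14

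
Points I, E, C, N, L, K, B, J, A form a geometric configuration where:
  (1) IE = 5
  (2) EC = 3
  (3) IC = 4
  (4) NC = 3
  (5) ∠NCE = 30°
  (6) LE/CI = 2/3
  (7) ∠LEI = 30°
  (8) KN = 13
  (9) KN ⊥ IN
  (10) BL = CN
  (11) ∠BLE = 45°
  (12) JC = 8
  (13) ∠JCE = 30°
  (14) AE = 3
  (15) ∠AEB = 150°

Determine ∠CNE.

Step 1: By the law of cosines on triangle NCE: NE² = 3² + 3² − 2·3·3·cos(30°) = 2.41, so NE ≈ 1.55.
Step 2: By the inverse law of cosines on triangle CNE: cos(∠CNE) = (3² + 1.55² − 3²) / (2·3·1.55) = 2.41/9.32 = 0.2588, so ∠CNE = 75°.

Therefore, the measure of angle ∠CNE = 75°.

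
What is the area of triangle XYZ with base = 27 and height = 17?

Area = (1/2) * base * height
Area = (1/2) * 27 * 17
Area = 459/2

459/2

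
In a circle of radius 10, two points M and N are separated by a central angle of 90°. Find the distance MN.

Chord length = 2r sin(θ/2)
= 2 × 10 × sin(90°/2)
= 2 × 10 × sin(45°)
= 10*sqrt(2)

10*sqrt(2)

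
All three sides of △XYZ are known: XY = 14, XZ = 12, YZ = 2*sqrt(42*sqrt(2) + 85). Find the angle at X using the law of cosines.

When all three sides of a triangle are known, the law of cosines can be rearranged to find any angle.
cos(C) = (a² + b² - c²) / (2ab) gives cos(X) = -sqrt(2)/2.
Taking the inverse cosine: X = 135°.

135°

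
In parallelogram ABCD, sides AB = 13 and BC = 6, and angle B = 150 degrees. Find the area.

Area = 13 * 6 * sin(150°) = 78 * 1/2 = 39

39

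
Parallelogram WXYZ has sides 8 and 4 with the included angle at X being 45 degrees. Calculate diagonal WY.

Using the law of cosines:
d^2 = 8^2 + 4^2 - 2(8)(4)cos(45 degrees)
d^2 = 64 + 16 - 64*sqrt(2)/2
d^2 = 80 - 32*sqrt(2)
d = 4*sqrt(5 - 2*sqrt(2))

4*sqrt(5 - 2*sqrt(2))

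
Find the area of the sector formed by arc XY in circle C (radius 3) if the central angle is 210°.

The full circle has area πr² = π(3)² = 9*pi.
The sector covers 210° out of 360°, a fraction of 7/12.
Sector area = 9*pi × 7/12 = 21*pi/4.

21*pi/4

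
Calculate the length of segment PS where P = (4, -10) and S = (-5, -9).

The horizontal distance is |-5 - 4| = 9 and the vertical distance is |-9 - -10| = 1.
By the Pythagorean theorem, d = sqrt(9^2 + 1^2) = sqrt(82).

sqrt(82)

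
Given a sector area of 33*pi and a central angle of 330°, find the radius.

The sector covers 330°/360° = 11/12 of the full circle.
Full circle area = 33*pi / 11/12 = 36*pi.
Since full area = πr², we get r² = 36*pi/π = 36, so r = 6.

6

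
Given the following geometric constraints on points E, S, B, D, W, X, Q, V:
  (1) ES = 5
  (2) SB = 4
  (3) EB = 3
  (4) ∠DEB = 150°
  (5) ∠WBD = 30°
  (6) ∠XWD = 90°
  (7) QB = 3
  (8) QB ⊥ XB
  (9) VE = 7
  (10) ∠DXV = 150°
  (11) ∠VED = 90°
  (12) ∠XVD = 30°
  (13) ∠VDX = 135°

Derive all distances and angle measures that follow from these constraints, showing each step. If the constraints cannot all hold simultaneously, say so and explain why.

These constraints are not satisfiable: (10), (12) and (13) are the three interior angles of triangle DXV, which must sum to 180°, but 150° + 30° + 135° = 315°. No planar figure meets all of them, so nothing further can be derived.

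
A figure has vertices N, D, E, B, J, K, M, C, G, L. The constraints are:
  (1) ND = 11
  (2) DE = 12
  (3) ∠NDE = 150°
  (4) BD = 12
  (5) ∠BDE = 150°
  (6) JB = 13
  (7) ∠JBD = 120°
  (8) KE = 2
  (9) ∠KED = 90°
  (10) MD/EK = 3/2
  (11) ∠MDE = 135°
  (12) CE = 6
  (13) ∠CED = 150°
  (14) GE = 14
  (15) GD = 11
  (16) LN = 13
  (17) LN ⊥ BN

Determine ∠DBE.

Step 1: By the law of cosines on triangle BDE: BE² = 12² + 12² − 2·12·12·cos(150°) = 537.42, so BE ≈ 23.18.
Step 2: By the inverse law of cosines on triangle DBE: cos(∠DBE) = (12² + 23.18² − 12²) / (2·12·23.18) = 537.42/556.37 = 0.9659, so ∠DBE = 15°.

Therefore, the measure of angle ∠DBE = 15°.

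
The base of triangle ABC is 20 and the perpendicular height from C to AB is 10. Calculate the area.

Area = (1/2) * base * height
Area = (1/2) * 20 * 10
Area = 100

100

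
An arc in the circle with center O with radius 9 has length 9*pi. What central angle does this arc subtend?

θ = 360 × 9*pi / (2π × 9) = 180° (rearranging arc length formula).

180°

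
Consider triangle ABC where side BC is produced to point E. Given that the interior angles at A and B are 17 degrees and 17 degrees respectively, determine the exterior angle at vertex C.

By the exterior angle theorem, an exterior angle of a triangle equals the sum of the two remote interior angles.
Exterior angle = angle A + angle B
Exterior angle = 17 + 17 = 34 degrees

34 degrees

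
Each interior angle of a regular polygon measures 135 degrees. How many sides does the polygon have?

The exterior angle is the supplement of the interior angle: 180 - 135 = 45 degrees.
Since the exterior angles of any convex polygon sum to 360 degrees, the number of sides is 360 / 45 = 8.

8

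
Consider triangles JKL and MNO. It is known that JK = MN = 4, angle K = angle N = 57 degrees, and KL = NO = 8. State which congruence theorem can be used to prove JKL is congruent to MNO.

Consider the given information: JK = MN = 4, angle K = angle N = 57 degrees, and KL = NO = 8
This is not SSS or ASA: SSS requires all three pairs of sides, but we don't have that. ASA requires two angles and the side between them.
The correct criterion is SAS. Two pairs of corresponding sides and the included angle are equal (Side-Angle-Side).

SAS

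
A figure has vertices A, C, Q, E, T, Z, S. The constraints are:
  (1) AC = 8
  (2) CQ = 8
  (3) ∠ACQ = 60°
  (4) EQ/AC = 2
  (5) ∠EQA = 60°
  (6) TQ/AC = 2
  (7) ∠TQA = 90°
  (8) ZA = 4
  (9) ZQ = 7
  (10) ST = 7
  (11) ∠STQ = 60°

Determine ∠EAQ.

From the given relations: EQ = 2·AC = 2·8 = 16.
Step 1: By the law of cosines on triangle ACQ: AQ² = 8² + 8² − 2·8·8·cos(60°) = 64, so AQ = 8.
Step 2: By the law of cosines on triangle AQE: AE² = 8² + 16² − 2·8·16·cos(60°) = 192, so AE = 8·√3.
Step 3: By the inverse law of cosines on triangle EAQ: cos(∠EAQ) = ((8·√3)² + 8² − 16²) / (2·8·√3·8) = 0/221.7 = 0, so ∠EAQ = 90°.

Therefore, the measure of angle ∠EAQ = 90°.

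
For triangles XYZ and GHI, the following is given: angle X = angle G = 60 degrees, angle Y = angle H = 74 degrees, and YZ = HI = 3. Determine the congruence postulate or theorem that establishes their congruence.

The given information matches AAS: Two pairs of corresponding angles and a non-included side are equal (Angle-Angle-Side).

AAS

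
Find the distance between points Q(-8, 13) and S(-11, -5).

d = sqrt((-3)^2 + (-18)^2) = sqrt(333) = 3*sqrt(37)

3*sqrt(37)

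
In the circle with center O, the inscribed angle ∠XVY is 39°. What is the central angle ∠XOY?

Central angle = 2 × 39° = 78° (inscribed angle theorem).

78°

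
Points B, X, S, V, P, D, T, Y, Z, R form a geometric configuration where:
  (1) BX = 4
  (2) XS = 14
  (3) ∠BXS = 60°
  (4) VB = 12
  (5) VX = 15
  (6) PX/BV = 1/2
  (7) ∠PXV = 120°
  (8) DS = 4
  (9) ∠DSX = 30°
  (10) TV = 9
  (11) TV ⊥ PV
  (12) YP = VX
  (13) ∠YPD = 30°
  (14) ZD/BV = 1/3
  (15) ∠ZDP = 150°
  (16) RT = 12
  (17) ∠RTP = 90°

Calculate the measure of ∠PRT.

From the given relations: PX = 1/2·BV = 1/2·12 = 6.
Step 1: By the law of cosines on triangle VXP: VP² = 15² + 6² − 2·15·6·cos(120°) = 351, so VP = 3·√39.
Step 2: By the law of cosines on triangle PVT: PT² = (3·√39)² + 9² − 2·3·√39·9·cos(90°) = 432, so PT = 12·√3.
Step 3: By the law of cosines on triangle RTP: RP² = 12² + (12·√3)² − 2·12·12·√3·cos(90°) = 576, so RP = 24.
Step 4: By the inverse law of cosines on triangle PRT: cos(∠PRT) = (24² + 12² − (12·√3)²) / (2·24·12) = 288/576 = 0.5, so ∠PRT = 60°.

Therefore, the measure of angle ∠PRT = 60°.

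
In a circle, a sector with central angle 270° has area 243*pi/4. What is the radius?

The sector covers 270°/360° = 3/4 of the full circle.
Full circle area = 243*pi/4 / 3/4 = 81*pi.
Since full area = πr², we get r² = 81*pi/π = 81, so r = 9.

9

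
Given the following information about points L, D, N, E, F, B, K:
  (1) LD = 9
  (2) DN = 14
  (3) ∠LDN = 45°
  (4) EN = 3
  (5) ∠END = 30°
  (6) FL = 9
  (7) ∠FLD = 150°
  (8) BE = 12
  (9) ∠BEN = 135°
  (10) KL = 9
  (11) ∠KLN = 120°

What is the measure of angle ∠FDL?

Step 1: By the law of cosines on triangle DLF: DF² = 9² + 9² − 2·9·9·cos(150°) = 302.3, so DF ≈ 17.39.
Step 2: By the inverse law of cosines on triangle FDL: cos(∠FDL) = (17.39² + 9² − 9²) / (2·17.39·9) = 302.3/312.96 = 0.9659, so ∠FDL = 15°.

Therefore, the measure of angle ∠FDL = 15°.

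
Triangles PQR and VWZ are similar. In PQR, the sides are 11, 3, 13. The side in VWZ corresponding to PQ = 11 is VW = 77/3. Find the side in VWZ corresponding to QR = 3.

Since the triangles are similar, the ratio of corresponding sides is constant.
Scale factor k = VW / PQ = 77/3 / 11 = 7/3
WZ = k * QR = 7/3 * 3 = 7

7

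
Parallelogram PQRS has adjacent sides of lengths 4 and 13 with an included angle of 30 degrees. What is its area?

Area = a * b * sin(theta)
Area = 4 * 13 * sin(30 degrees)
Area = 52 * 1/2
Area = 26

26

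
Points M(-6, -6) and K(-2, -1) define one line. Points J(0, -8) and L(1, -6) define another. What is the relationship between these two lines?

Slope of line 1: m1 = (-1 - -6)/(-2 - -6) = 5/4 = 5/4
Slope of line 2: m2 = (-6 - -8)/(1 - 0) = 2/1 = 2
m1 != m2 (5/4 != 2), so not parallel.
m1 * m2 = (5/4) * (2) = 5/2 != -1, so not perpendicular.
The lines are neither parallel nor perpendicular.

Neither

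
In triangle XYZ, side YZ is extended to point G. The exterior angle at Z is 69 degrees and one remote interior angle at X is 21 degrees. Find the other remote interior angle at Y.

The exterior angle theorem states that an exterior angle equals the sum of the two non-adjacent interior angles.
So 69 = 21 + angle Y, which gives angle Y = 69 - 21 = 48 degrees.

48 degrees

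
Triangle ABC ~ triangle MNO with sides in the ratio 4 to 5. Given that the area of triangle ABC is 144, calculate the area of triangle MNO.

For similar figures, the area ratio equals the square of the side ratio.
Side ratio (ABC to MNO) = 4:5, so area ratio = 4^2:5^2 = 16:25.
If the area of ABC is 144, then the area of MNO = 144 * (25/16) = 225.

225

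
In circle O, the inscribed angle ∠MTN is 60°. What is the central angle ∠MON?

The inscribed angle theorem states that a central angle is always twice any inscribed angle that subtends the same arc.
Since the inscribed angle is 60°, the central angle = 2 × 60° = 120°.

120°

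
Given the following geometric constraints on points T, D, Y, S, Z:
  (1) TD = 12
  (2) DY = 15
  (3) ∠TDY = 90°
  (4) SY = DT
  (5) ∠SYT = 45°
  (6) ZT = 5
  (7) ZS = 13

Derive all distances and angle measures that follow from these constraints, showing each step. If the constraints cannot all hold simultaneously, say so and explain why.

The constraints are consistent.

From the given relations:
  SY = DT = 12

Step 1: From TD = 12, DY = 15, and ∠TDY = 90°, by the law of cosines:
  TY² = TD² + DY² - 2·TD·DY·cos(90°) = 144 + 225 - 0 = 369
  TY = 3·√41

Step 2: From TY = 3·√41, YS = 12, and ∠TYS = 45°, by the law of cosines:
  TS² = TY² + YS² - 2·TY·YS·cos(45°) = 369 + 144 - 326 = 187
  TS ≈ 13.68

Step 3: From TD = 12, TY = 3·√41, DY = 15, by the inverse law of cosines:
  cos(∠DTY) = (TD² + TY² - DY²) / (2·TD·TY)
  ∠DTY = 51.34°

Step 4: From YD = 15, YT = 3·√41, DT = 12, by the inverse law of cosines:
  cos(∠DYT) = (YD² + YT² - DT²) / (2·YD·YT)
  ∠DYT = 38.66°

Step 5: From TS = 13.68, TY = 3·√41, SY = 12, by the inverse law of cosines:
  cos(∠STY) = (TS² + TY² - SY²) / (2·TS·TY)
  ∠STY = 38.35°

Step 6: From TS = 13.68, TZ = 5, SZ = 13, by the inverse law of cosines:
  cos(∠STZ) = (TS² + TZ² - SZ²) / (2·TS·TZ)
  ∠STZ = 71.67°

Step 7: From ST = 13.68, SY = 12, TY = 3·√41, by the inverse law of cosines:
  cos(∠TSY) = (ST² + SY² - TY²) / (2·ST·SY)
  ∠TSY = 96.65°

Step 8: From ST = 13.68, SZ = 13, TZ = 5, by the inverse law of cosines:
  cos(∠TSZ) = (ST² + SZ² - TZ²) / (2·ST·SZ)
  ∠TSZ = 21.41°

Step 9: From ZS = 13, ZT = 5, ST = 13.68, by the inverse law of cosines:
  cos(∠SZT) = (ZS² + ZT² - ST²) / (2·ZS·ZT)
  ∠SZT = 86.92°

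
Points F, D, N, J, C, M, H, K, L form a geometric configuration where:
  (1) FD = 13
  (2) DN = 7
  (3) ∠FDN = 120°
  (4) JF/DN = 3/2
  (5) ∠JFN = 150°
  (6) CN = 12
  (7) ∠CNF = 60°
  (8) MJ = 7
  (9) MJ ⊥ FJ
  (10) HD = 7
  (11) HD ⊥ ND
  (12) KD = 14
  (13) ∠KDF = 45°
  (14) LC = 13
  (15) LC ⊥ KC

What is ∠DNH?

Step 1: By the law of cosines on triangle NDH: NH² = 7² + 7² − 2·7·7·cos(90°) = 98, so NH = 7·√2.
Step 2: By the inverse law of cosines on triangle DNH: cos(∠DNH) = (7² + (7·√2)² − 7²) / (2·7·7·√2) = 98/138.59 = 0.7071, so ∠DNH = 45°.

Therefore, the measure of angle ∠DNH = 45°.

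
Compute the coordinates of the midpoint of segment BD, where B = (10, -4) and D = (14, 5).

The midpoint is the average of the coordinates:
x: (10 + 14)/2 = 12
y: (-4 + 5)/2 = 1/2
Midpoint = (12, 1/2)

(12, 1/2)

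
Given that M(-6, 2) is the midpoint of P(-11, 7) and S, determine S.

Using the midpoint formula: M = ((x1 + x2)/2, (y1 + y2)/2)
We know M = (-6, 2) and P = (-11, 7)
For x: -6 = (-11 + x2)/2, so x2 = 2*-6 - -11 = -1
For y: 2 = (7 + y2)/2, so y2 = 2*2 - 7 = -3
S = (-1, -3)

(-1, -3)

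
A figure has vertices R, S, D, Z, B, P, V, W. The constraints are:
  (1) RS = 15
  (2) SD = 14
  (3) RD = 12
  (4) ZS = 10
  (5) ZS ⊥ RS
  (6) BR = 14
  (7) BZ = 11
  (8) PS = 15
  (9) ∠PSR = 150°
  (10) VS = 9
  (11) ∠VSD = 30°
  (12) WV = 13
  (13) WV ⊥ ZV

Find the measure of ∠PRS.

Step 1: By the law of cosines on triangle RSP: RP² = 15² + 15² − 2·15·15·cos(150°) = 839.71, so RP ≈ 28.98.
Step 2: By the inverse law of cosines on triangle PRS: cos(∠PRS) = (28.98² + 15² − 15²) / (2·28.98·15) = 839.71/869.33 = 0.9659, so ∠PRS = 15°.

Therefore, the measure of angle ∠PRS = 15°.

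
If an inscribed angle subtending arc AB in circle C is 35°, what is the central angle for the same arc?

Central angle = 2 × 35° = 70° (inscribed angle theorem).

70°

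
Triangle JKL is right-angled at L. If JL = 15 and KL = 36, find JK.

JK = sqrt(15^2 + 36^2) = sqrt(1521) = 39

39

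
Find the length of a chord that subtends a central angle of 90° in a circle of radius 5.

Chord = 2(5) sin(45°) = 5*sqrt(2)

5*sqrt(2)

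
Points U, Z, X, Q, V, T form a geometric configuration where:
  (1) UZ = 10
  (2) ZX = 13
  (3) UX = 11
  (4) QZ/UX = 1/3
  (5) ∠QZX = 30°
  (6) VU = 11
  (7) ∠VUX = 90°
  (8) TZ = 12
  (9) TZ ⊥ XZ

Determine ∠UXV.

Step 1: By the law of cosines on triangle XUV: XV² = 11² + 11² − 2·11·11·cos(90°) = 242, so XV = 11·√2.
Step 2: By the inverse law of cosines on triangle UXV: cos(∠UXV) = (11² + (11·√2)² − 11²) / (2·11·11·√2) = 242/342.24 = 0.7071, so ∠UXV = 45°.

Therefore, the measure of angle ∠UXV = 45°.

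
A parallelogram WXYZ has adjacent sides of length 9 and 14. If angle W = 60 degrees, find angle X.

In a parallelogram, consecutive angles are supplementary (sum to 180°).
angle X = 180 - angle W
angle X = 180 - 60
angle X = 120 degrees

120 degrees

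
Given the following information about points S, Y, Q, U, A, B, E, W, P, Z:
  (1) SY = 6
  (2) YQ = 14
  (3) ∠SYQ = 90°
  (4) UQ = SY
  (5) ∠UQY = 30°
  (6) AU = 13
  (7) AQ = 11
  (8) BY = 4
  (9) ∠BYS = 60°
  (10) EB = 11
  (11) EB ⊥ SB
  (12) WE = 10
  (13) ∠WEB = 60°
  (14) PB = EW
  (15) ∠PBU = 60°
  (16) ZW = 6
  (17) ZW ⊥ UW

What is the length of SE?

Step 1: By the law of cosines on triangle BYS: BS² = 4² + 6² − 2·4·6·cos(60°) = 28, so BS = 2·√7.
Step 2: By the law of cosines on triangle SBE: SE² = (2·√7)² + 11² − 2·2·√7·11·cos(90°) = 149, so SE = √149.

Therefore, the length of SE = √149.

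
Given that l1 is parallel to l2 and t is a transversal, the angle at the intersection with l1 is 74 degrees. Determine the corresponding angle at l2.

Corresponding angles formed by parallel lines and a transversal are equal.
The given angle is 74 degrees.
The corresponding angle = 74 degrees.

74 degrees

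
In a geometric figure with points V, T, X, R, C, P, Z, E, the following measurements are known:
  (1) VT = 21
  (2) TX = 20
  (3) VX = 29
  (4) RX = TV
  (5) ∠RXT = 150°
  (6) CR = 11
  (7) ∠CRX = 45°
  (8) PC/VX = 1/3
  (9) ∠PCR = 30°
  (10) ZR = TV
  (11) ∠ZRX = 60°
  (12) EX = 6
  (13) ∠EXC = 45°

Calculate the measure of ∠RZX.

From the given relations: ZR = TV = 21; RX = TV = 21.
Step 1: By the law of cosines on triangle ZRX: ZX² = 21² + 21² − 2·21·21·cos(60°) = 441, so ZX = 21.
Step 2: By the inverse law of cosines on triangle RZX: cos(∠RZX) = (21² + 21² − 21²) / (2·21·21) = 441/882 = 0.5, so ∠RZX = 60°.

Therefore, the measure of angle ∠RZX = 60°.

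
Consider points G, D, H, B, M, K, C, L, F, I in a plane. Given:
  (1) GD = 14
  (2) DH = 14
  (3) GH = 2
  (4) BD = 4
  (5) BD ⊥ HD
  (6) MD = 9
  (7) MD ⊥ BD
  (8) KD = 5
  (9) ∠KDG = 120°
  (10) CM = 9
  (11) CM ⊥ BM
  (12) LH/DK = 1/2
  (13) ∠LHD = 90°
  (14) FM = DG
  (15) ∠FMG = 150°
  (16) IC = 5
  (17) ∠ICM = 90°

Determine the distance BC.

Step 1: By the law of cosines on triangle BDM: BM² = 4² + 9² − 2·4·9·cos(90°) = 97, so BM = √97.
Step 2: By the law of cosines on triangle BMC: BC² = √97² + 9² − 2·√97·9·cos(90°) = 178, so BC = √178.

Therefore, the length of BC = √178.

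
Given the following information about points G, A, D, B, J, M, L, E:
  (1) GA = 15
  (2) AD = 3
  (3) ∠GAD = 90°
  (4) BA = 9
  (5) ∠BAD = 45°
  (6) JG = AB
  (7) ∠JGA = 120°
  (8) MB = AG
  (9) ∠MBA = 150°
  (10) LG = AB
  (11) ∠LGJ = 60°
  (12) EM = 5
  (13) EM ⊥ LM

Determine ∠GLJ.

From the given relations: LG = AB = 9; JG = AB = 9.
Step 1: By the law of cosines on triangle LGJ: LJ² = 9² + 9² − 2·9·9·cos(60°) = 81, so LJ = 9.
Step 2: By the inverse law of cosines on triangle GLJ: cos(∠GLJ) = (9² + 9² − 9²) / (2·9·9) = 81/162 = 0.5, so ∠GLJ = 60°.

Therefore, the measure of angle ∠GLJ = 60°.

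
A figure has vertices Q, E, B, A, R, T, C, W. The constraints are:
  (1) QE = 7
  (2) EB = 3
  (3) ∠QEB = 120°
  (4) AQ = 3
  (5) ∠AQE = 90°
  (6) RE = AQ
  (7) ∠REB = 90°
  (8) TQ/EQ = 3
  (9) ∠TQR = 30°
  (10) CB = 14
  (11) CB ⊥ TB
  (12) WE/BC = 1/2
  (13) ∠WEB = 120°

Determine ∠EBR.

From the given relations: RE = AQ = 3.
Step 1: By the law of cosines on triangle BER: BR² = 3² + 3² − 2·3·3·cos(90°) = 18, so BR = 3·√2.
Step 2: By the inverse law of cosines on triangle EBR: cos(∠EBR) = (3² + (3·√2)² − 3²) / (2·3·3·√2) = 18/25.46 = 0.7071, so ∠EBR = 45°.

Therefore, the measure of angle ∠EBR = 45°.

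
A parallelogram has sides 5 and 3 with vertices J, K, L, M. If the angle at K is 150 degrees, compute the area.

Area = a * b * sin(theta)
Area = 5 * 3 * sin(150 degrees)
Area = 15 * 1/2
Area = 15/2

15/2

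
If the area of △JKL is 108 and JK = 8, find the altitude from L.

Rearranging the area formula Area = (1/2) * base * height:
height = 2 * Area / base = 2 * 108 / 8 = 27.

27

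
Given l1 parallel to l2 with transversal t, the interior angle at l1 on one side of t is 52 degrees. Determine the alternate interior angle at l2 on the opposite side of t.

Alternate interior angles formed by parallel lines and a transversal are equal.
The given angle is 52 degrees.
The alternate interior angle = 52 degrees.

52 degrees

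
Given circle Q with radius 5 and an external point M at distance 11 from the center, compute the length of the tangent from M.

The tangent, radius, and line from the external point to the center form a right triangle.
The right angle is where the tangent meets the radius.
By the Pythagorean theorem: tangent² + 5² = 11²
tangent² = 121 - 25 = 96
tangent = 4*sqrt(6)

4*sqrt(6)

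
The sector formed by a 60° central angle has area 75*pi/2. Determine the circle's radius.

Sector area A = πr² × θ/360, so r² = 360A / (πθ).
r² = 360 × 75*pi/2 / (π × 60)
r² = 225
r = 15

15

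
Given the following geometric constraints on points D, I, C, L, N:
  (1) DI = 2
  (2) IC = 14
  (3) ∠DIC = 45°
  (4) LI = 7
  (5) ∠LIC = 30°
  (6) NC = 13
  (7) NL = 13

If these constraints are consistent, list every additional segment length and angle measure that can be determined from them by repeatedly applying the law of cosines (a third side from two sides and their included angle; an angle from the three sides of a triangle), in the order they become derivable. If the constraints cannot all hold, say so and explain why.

The constraints are consistent. Derivable facts, in order:
After 1 step:
- CL ≈ 8.68
- DC ≈ 12.66
After 2 steps:
- ∠CDI = 128.59°
- ∠CLI = 126.21°
- ∠CLN = 70.51°
- ∠CNL = 38.98°
- ∠DCI = 6.41°
- ∠ICL = 23.79°
- ∠LCN = 70.51°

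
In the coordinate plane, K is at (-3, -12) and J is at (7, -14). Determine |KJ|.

d = sqrt((7 - -3)^2 + (-14 - -12)^2)
d = sqrt(10^2 + -2^2)
d = sqrt(100 + 4)
d = sqrt(104) = 2*sqrt(26)

2*sqrt(26)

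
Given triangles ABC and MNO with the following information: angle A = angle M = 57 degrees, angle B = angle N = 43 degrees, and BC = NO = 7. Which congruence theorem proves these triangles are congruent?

The given information provides:
angle A = angle M = 57 degrees, angle B = angle N = 43 degrees, and BC = NO = 7
This matches the AAS congruence theorem.
Two pairs of corresponding angles and a non-included side are equal (Angle-Angle-Side).

AAS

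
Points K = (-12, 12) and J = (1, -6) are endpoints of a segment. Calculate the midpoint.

M = ((x₁ + x₂)/2, (y₁ + y₂)/2)
= ((-12 + 1)/2, (12 + -6)/2)
= (-11/2, 6/2) = (-11/2, 3)

(-11/2, 3)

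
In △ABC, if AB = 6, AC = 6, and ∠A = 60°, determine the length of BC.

By the law of cosines: BC^2 = AB^2 + AC^2 - 2*AB*AC*cos(A)
BC^2 = 6^2 + 6^2 - 2*6*6*cos(60°)
BC^2 = 36 + 36 - 72*(1/2)
BC^2 = 36
BC = 6

6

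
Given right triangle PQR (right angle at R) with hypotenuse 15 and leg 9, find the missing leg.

Rearranging the Pythagorean theorem to solve for the unknown leg:
leg^2 = hypotenuse^2 - known_leg^2 = 225 - 81 = 144
leg = sqrt(144) = 12.

12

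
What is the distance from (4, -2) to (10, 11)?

d = sqrt((6)^2 + (13)^2) = sqrt(205)

sqrt(205)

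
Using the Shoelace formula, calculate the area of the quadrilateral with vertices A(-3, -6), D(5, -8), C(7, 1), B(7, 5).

The Shoelace formula works by pairing each vertex with the next (cycling back to the first).
For each pair, compute x_i*y_(i+1) - x_(i+1)*y_i:
  (-3*-8 - 5*-6) = 54
  (5*1 - 7*-8) = 61
  (7*5 - 7*1) = 28
  (7*-6 - -3*5) = -27
Taking half the absolute value of the total: Area = (1/2)(116) = 58.

58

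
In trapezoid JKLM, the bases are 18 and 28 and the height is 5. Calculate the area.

A trapezoid's area equals the midsegment times the height.
The midsegment is (18 + 28) / 2 = 23.
Area = 23 * 5 = 115.

115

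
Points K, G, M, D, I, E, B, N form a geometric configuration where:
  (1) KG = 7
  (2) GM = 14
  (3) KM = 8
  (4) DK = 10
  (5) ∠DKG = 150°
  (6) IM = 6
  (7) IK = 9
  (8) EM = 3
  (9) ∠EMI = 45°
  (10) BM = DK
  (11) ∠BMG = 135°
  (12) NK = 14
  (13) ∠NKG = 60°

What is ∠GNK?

Step 1: By the law of cosines on triangle NKG: NG² = 14² + 7² − 2·14·7·cos(60°) = 147, so NG = 7·√3.
Step 2: By the inverse law of cosines on triangle GNK: cos(∠GNK) = ((7·√3)² + 14² − 7²) / (2·7·√3·14) = 294/339.48 = 0.866, so ∠GNK = 30°.

Therefore, the measure of angle ∠GNK = 30°.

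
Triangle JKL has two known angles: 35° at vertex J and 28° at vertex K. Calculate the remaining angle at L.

By the triangle angle sum property, the three interior angles of any triangle add up to 180°.
We know angle J = 35° and angle K = 28°, so their sum is 63°.
Therefore angle L = 180° - 63° = 117°.

117 degrees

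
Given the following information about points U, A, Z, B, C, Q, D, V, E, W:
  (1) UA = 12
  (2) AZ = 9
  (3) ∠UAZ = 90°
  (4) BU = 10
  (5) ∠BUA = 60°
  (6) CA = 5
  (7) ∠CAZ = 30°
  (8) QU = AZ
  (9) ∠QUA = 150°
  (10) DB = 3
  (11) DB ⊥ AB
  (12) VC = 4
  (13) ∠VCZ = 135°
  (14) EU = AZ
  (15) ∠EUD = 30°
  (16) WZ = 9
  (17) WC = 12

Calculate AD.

Step 1: By the law of cosines on triangle BUA: BA² = 10² + 12² − 2·10·12·cos(60°) = 124, so BA = 2·√31.
Step 2: By the law of cosines on triangle ABD: AD² = (2·√31)² + 3² − 2·2·√31·3·cos(90°) = 133, so AD = √133.

Therefore, the length of AD = √133.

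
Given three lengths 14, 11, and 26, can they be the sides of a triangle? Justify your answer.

The longest side is 26. The other two sides sum to 11 + 14 = 25.
Since 25 ≤ 26, the two shorter sides cannot reach around to close the triangle.

No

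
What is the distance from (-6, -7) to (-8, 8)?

d = sqrt((-2)^2 + (15)^2) = sqrt(229)

sqrt(229)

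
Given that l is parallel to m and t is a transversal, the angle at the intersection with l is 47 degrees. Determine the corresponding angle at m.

Corresponding angles are equal: 47 degrees.

47 degrees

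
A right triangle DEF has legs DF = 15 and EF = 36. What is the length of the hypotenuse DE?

By the Pythagorean theorem: DE^2 = DF^2 + EF^2
DE^2 = 15^2 + 36^2 = 225 + 1296 = 1521
DE = sqrt(1521) = 39

39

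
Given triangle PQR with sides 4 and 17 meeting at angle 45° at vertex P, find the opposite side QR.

By the law of cosines: QR^2 = PQ^2 + PR^2 - 2*PQ*PR*cos(P)
QR^2 = 4^2 + 17^2 - 2*4*17*cos(45°)
QR^2 = 16 + 289 - 136*(sqrt(2)/2)
QR^2 = 305 - 68*sqrt(2)
QR = sqrt(305 - 68*sqrt(2))

sqrt(305 - 68*sqrt(2))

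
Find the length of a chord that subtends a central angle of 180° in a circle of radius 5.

Chord = 2(5) sin(90°) = 10

10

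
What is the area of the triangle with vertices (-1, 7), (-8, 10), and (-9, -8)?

Using the Shoelace formula for a triangle:
Area = (1/2)|x0(y1 - y2) + x1(y2 - y0) + x2(y0 - y1)|
Area = (1/2)|-1(10 - -8) + -8(-8 - 7) + -9(7 - 10)|
Area = (1/2)|-18 + 120 + 27|
Area = (1/2)|129|
Area = (1/2)(129)
Area = 129/2

129/2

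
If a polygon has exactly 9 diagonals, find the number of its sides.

Using d = n(n - 3)/2, we solve 9 = n(n - 3)/2.
So n(n - 3) = 18.
Testing n = 6: 6 * 3 = 18 = 18. Correct.
The polygon has 6 sides.

6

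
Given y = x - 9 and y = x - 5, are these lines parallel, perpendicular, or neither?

Slope of line 1: m1 = 1
Slope of line 2: m2 = 1
m1 = m2, so the lines are parallel.

Parallel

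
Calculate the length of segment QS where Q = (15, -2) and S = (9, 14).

The horizontal distance is |9 - 15| = 6 and the vertical distance is |14 - -2| = 16.
By the Pythagorean theorem, d = sqrt(6^2 + 16^2) = sqrt(292) = 2*sqrt(73).

2*sqrt(73)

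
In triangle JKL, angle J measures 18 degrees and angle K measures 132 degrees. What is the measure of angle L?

angle L = 180 - 18 - 132 = 30 degrees.

30 degrees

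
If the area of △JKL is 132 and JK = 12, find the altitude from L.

Area = (1/2) * base * height
height = 2 * Area / base
height = 2 * 132 / 12
height = 264 / 12
height = 22

22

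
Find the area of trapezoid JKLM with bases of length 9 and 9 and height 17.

A trapezoid's area equals the midsegment times the height.
The midsegment is (9 + 9) / 2 = 9.
Area = 9 * 17 = 153.

153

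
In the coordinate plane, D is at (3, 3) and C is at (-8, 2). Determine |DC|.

d = sqrt((-8 - 3)^2 + (2 - 3)^2)
d = sqrt(-11^2 + -1^2)
d = sqrt(121 + 1)
d = sqrt(122)

sqrt(122)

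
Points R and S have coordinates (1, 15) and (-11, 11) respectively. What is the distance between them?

d = sqrt((-12)^2 + (-4)^2) = sqrt(160) = 4*sqrt(10)

4*sqrt(10)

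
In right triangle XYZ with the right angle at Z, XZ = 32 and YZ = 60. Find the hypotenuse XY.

In a right triangle, the square of the hypotenuse equals the sum of the squares of the two legs.
The legs are 32 and 60, so the hypotenuse = sqrt(1024 + 3600) = sqrt(4624) = 68.

68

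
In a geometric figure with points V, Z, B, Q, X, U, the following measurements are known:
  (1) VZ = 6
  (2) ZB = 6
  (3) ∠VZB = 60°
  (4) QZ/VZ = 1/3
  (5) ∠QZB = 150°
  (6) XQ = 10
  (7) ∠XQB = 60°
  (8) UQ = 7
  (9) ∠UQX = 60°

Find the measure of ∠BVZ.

Step 1: By the law of cosines on triangle VZB: VB² = 6² + 6² − 2·6·6·cos(60°) = 36, so VB = 6.
Step 2: By the inverse law of cosines on triangle BVZ: cos(∠BVZ) = (6² + 6² − 6²) / (2·6·6) = 36/72 = 0.5, so ∠BVZ = 60°.

Therefore, the measure of angle ∠BVZ = 60°.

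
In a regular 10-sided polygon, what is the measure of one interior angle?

Each interior angle of a regular n-gon is (n - 2) * 180 / n.
For n = 10: (10 - 2) * 180 / 10 = 1440/10 = 144 degrees.

144 degrees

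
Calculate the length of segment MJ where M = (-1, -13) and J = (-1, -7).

d = sqrt((0)^2 + (6)^2) = sqrt(36) = 6

6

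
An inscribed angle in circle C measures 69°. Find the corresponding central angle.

The inscribed angle theorem states that a central angle is always twice any inscribed angle that subtends the same arc.
Since the inscribed angle is 69°, the central angle = 2 × 69° = 138°.

138°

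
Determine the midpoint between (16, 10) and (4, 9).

M = ((x₁ + x₂)/2, (y₁ + y₂)/2)
= ((16 + 4)/2, (10 + 9)/2)
= (20/2, 19/2) = (10, 19/2)

(10, 19/2)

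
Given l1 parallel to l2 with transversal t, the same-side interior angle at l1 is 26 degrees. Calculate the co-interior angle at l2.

Co-interior angles sum to 180: 180 - 26 = 154 degrees.

154 degrees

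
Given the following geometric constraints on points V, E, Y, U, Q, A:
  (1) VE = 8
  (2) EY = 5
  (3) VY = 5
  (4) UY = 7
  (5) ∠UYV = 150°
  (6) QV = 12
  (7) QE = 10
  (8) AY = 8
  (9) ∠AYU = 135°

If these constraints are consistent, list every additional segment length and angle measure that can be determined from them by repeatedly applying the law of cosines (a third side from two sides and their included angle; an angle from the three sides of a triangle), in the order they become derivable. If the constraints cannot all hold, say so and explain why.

The constraints are consistent. Derivable facts, in order:
After 1 step:
- UA ≈ 13.86
- VU ≈ 11.6
- ∠EQV = 41.41°
- ∠EVQ = 55.77°
- ∠EVY = 36.87°
- ∠EYV = 106.26°
- ∠QEV = 82.82°
- ∠VEY = 36.87°
After 2 steps:
- ∠AUY = 24.08°
- ∠UAY = 20.92°
- ∠UVY = 17.56°
- ∠VUY = 12.44°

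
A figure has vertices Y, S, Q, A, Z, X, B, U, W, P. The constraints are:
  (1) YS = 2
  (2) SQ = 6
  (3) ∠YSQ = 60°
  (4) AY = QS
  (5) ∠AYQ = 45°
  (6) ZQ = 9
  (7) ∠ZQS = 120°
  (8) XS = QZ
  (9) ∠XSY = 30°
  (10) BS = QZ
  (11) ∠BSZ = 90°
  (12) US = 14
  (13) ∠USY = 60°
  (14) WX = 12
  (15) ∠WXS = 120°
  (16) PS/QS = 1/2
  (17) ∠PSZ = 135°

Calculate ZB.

From the given relations: BS = QZ = 9.
Step 1: By the law of cosines on triangle ZQS: ZS² = 9² + 6² − 2·9·6·cos(120°) = 171, so ZS = 3·√19.
Step 2: By the law of cosines on triangle ZSB: ZB² = (3·√19)² + 9² − 2·3·√19·9·cos(90°) = 252, so ZB = 6·√7.

Therefore, the length of ZB = 6·√7.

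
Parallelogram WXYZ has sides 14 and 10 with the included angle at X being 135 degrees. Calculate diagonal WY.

Using the law of cosines:
d^2 = 14^2 + 10^2 - 2(14)(10)cos(135 degrees)
d^2 = 196 + 100 - 280*-sqrt(2)/2
d^2 = 140*sqrt(2) + 296
d = 2*sqrt(35*sqrt(2) + 74)

2*sqrt(35*sqrt(2) + 74)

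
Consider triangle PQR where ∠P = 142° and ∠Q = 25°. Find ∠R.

angle R = 180 - 142 - 25 = 13 degrees.

13 degrees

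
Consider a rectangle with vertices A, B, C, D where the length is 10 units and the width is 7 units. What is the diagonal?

Using the Pythagorean theorem:
d² = 10² + 7² = 100 + 49 = 149
d = sqrt(149)

sqrt(149)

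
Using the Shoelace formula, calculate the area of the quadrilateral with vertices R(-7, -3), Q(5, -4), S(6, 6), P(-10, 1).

Using the Shoelace formula for a quadrilateral (vertices in order):
Area = (1/2)|sum of (x_i * y_(i+1) - x_(i+1) * y_i)|
Terms: (-7*-4 - 5*-3) = 43, (5*6 - 6*-4) = 54, (6*1 - -10*6) = 66, (-10*-3 - -7*1) = 37
Sum = 200
Area = (1/2)(200) = 100

100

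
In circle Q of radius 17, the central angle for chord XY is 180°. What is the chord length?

Chord length = 2r sin(θ/2)
= 2 × 17 × sin(180°/2)
= 2 × 17 × sin(90°)
= 34

34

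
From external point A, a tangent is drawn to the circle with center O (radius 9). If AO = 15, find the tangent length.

Let T be the point of tangency. Then OT ⊥ AT (radius ⊥ tangent).
In right triangle OTA: OA² = OT² + AT²
15² = 9² + AT²
AT² = 144, AT = 12

12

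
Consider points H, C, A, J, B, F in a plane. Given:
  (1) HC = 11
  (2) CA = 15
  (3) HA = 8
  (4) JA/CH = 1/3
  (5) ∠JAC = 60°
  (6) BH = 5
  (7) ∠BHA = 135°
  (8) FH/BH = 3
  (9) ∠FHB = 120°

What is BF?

From the given relations: FH = 3·BH = 3·5 = 15.
Step 1: By the law of cosines on triangle BHF: BF² = 5² + 15² − 2·5·15·cos(120°) = 325, so BF = 5·√13.

Therefore, the length of BF = 5·√13.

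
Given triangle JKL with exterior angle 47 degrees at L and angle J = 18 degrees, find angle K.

The exterior angle theorem states that an exterior angle equals the sum of the two non-adjacent interior angles.
So 47 = 18 + angle K, which gives angle K = 47 - 18 = 29 degrees.

29 degrees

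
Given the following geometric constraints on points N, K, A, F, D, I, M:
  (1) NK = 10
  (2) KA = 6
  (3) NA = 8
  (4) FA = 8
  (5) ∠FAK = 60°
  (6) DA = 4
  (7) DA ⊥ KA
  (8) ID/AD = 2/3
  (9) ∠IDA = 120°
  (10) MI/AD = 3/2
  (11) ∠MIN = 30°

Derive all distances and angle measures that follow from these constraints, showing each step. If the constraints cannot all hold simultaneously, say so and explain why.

The constraints are consistent.

From the given relations:
  ID = 2/3·AD = 2/3·4 ≈ 2.67
  MI = 3/2·AD = 3/2·4 = 6

Step 1: From KA = 6, AF = 8, and ∠KAF = 60°, by the law of cosines:
  KF² = KA² + AF² - 2·KA·AF·cos(60°) = 36 + 64 - 48 = 52
  KF = 2·√13

Step 2: From KA = 6, AD = 4, and ∠KAD = 90°, by the law of cosines:
  KD² = KA² + AD² - 2·KA·AD·cos(90°) = 36 + 16 - 0 = 52
  KD = 2·√13

Step 3: From AD = 4, DI = 2.67, and ∠ADI = 120°, by the law of cosines:
  AI² = AD² + DI² - 2·AD·DI·cos(120°) = 16 + 7.111 + 10.67 = 33.78
  AI = 4/3·√19

Step 4: From NA = 8, NK = 10, AK = 6, by the inverse law of cosines:
  cos(∠ANK) = (NA² + NK² - AK²) / (2·NA·NK)
  ∠ANK = 36.87°

Step 5: From KA = 6, KN = 10, AN = 8, by the inverse law of cosines:
  cos(∠AKN) = (KA² + KN² - AN²) / (2·KA·KN)
  ∠AKN = 53.13°

Step 6: From AK = 6, AN = 8, KN = 10, by the inverse law of cosines:
  cos(∠KAN) = (AK² + AN² - KN²) / (2·AK·AN)
  ∠KAN = 90°

Step 7: From KA = 6, KD = 2·√13, AD = 4, by the inverse law of cosines:
  cos(∠AKD) = (KA² + KD² - AD²) / (2·KA·KD)
  ∠AKD = 33.69°

Step 8: From KA = 6, KF = 2·√13, AF = 8, by the inverse law of cosines:
  cos(∠AKF) = (KA² + KF² - AF²) / (2·KA·KF)
  ∠AKF = 73.9°

Step 9: From AD = 4, AI = 4/3·√19, DI = 2.67, by the inverse law of cosines:
  cos(∠DAI) = (AD² + AI² - DI²) / (2·AD·AI)
  ∠DAI = 23.41°

Step 10: From FA = 8, FK = 2·√13, AK = 6, by the inverse law of cosines:
  cos(∠AFK) = (FA² + FK² - AK²) / (2·FA·FK)
  ∠AFK = 46.1°

Step 11: From DA = 4, DK = 2·√13, AK = 6, by the inverse law of cosines:
  cos(∠ADK) = (DA² + DK² - AK²) / (2·DA·DK)
  ∠ADK = 56.31°

Step 12: From IA = 4/3·√19, ID = 2.67, AD = 4, by the inverse law of cosines:
  cos(∠AID) = (IA² + ID² - AD²) / (2·IA·ID)
  ∠AID = 36.59°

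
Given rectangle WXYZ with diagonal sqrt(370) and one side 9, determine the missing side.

The diagonal of a rectangle forms a right triangle with the two sides.
Rearranging the Pythagorean theorem: missing side = sqrt(d^2 - known^2).
= sqrt(370 - 81) = sqrt(289) = 17.

17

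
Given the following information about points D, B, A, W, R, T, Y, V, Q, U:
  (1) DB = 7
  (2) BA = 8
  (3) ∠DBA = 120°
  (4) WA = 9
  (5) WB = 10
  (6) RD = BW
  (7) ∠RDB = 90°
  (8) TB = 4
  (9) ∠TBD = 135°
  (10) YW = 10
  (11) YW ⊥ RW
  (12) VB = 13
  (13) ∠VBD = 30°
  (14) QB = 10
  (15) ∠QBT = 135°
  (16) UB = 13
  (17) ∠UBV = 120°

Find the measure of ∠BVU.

Step 1: By the law of cosines on triangle VBU: VU² = 13² + 13² − 2·13·13·cos(120°) = 507, so VU = 13·√3.
Step 2: By the inverse law of cosines on triangle BVU: cos(∠BVU) = (13² + (13·√3)² − 13²) / (2·13·13·√3) = 507/585.43 = 0.866, so ∠BVU = 30°.

Therefore, the measure of angle ∠BVU = 30°.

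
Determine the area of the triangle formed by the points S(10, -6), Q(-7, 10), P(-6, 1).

Using the Shoelace formula for a triangle:
Area = (1/2)|x0(y1 - y2) + x1(y2 - y0) + x2(y0 - y1)|
Area = (1/2)|10(10 - 1) + -7(1 - -6) + -6(-6 - 10)|
Area = (1/2)|90 + -49 + 96|
Area = (1/2)|137|
Area = (1/2)(137)
Area = 137/2

137/2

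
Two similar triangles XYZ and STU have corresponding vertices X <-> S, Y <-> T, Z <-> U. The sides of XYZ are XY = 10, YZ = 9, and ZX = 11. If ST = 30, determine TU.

Similar triangles have proportional sides. Setting up the proportion:
ST / XY = TU / YZ
30 / 10 = TU / 9
TU = 9 * 30 / 10 = 27.

27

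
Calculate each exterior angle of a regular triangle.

Each exterior angle of a regular n-gon is 360 / n.
For n = 3: 360 / 3 = 120 degrees.

120 degrees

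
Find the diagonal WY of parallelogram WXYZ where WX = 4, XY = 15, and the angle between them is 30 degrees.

The diagonal of a parallelogram can be found by treating two adjacent sides and the diagonal as a triangle.
Applying the law of cosines with sides 4, 15 and included angle 30°:
d^2 = 16 + 225 - 120*cos(30°) = 241 - 60*sqrt(3)
d = sqrt(241 - 60*sqrt(3))

sqrt(241 - 60*sqrt(3))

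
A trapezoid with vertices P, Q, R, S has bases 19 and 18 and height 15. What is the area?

A trapezoid's area equals the midsegment times the height.
The midsegment is (19 + 18) / 2 = 37/2.
Area = 37/2 * 15 = 555/2.

555/2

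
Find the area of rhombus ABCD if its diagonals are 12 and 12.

The diagonals of a rhombus divide it into four right triangles.
Each triangle has legs 12/ 2 = 6 and 12/2 = 6, so each has area (1/2)*6*6 = 18.
Four such triangles give total area = (d1 * d2) / 2 = 72.

72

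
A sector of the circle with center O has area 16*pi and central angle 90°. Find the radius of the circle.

The sector covers 90°/360° = 1/4 of the full circle.
Full circle area = 16*pi / 1/4 = 64*pi.
Since full area = πr², we get r² = 64*pi/π = 64, so r = 8.

8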